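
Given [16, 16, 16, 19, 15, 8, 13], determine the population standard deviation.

3.1944

Step 1: Compute the mean: 14.7143
Step 2: Sum of squared deviations from the mean: 71.4286
Step 3: Population variance = 71.4286 / 7 = 10.2041
Step 4: Standard deviation = sqrt(10.2041) = 3.1944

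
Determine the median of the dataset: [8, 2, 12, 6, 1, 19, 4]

6

Step 1: Sort the data in ascending order: [1, 2, 4, 6, 8, 12, 19]
Step 2: The number of values is n = 7.
Step 3: Since n is odd, the median is the middle value at position 4: 6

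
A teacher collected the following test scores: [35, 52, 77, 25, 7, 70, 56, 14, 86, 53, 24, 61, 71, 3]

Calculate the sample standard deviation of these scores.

27.1815

Step 1: Compute the mean: 45.2857
Step 2: Sum of squared deviations from the mean: 9604.8571
Step 3: Sample variance = 9604.8571 / 13 = 738.8352
Step 4: Standard deviation = sqrt(738.8352) = 27.1815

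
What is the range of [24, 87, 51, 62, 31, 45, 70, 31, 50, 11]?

76

Step 1: Identify the maximum value: max = 87
Step 2: Identify the minimum value: min = 11
Step 3: Range = max - min = 87 - 11 = 76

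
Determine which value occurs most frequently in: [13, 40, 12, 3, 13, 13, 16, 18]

13

Step 1: Count the frequency of each value:
  3: appears 1 time(s)
  12: appears 1 time(s)
  13: appears 3 time(s)
  16: appears 1 time(s)
  18: appears 1 time(s)
  40: appears 1 time(s)
Step 2: The value 13 appears most frequently (3 times).
Step 3: Mode = 13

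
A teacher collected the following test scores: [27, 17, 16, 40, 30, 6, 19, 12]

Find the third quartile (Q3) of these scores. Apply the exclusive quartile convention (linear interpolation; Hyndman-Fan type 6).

29.25

Step 1: Sort the data: [6, 12, 16, 17, 19, 27, 30, 40]
Step 2: n = 8
Step 3: Using the exclusive quartile method:
  Q1 = 13
  Q2 (median) = 18
  Q3 = 29.25
  IQR = Q3 - Q1 = 29.25 - 13 = 16.25
Step 4: Q3 = 29.25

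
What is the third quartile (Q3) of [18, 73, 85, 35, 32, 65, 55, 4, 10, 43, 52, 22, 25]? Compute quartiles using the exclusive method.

60

Step 1: Sort the data: [4, 10, 18, 22, 25, 32, 35, 43, 52, 55, 65, 73, 85]
Step 2: n = 13
Step 3: Using the exclusive quartile method:
  Q1 = 20
  Q2 (median) = 35
  Q3 = 60
  IQR = Q3 - Q1 = 60 - 20 = 40
Step 4: Q3 = 60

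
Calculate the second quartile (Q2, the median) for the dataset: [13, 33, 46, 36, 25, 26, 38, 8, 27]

27

Step 1: Sort the data: [8, 13, 25, 26, 27, 33, 36, 38, 46]
Step 2: n = 9
Step 3: Q2 is the median. Since n is odd, it is the middle value at position 5: 27
Step 4: Q2 = 27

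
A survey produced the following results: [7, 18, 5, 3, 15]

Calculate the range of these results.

15

Step 1: Identify the maximum value: max = 18
Step 2: Identify the minimum value: min = 3
Step 3: Range = max - min = 18 - 3 = 15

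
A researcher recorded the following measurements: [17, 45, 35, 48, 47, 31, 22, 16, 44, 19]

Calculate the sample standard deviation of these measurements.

13.1335

Step 1: Compute the mean: 32.4
Step 2: Sum of squared deviations from the mean: 1552.4
Step 3: Sample variance = 1552.4 / 9 = 172.4889
Step 4: Standard deviation = sqrt(172.4889) = 13.1335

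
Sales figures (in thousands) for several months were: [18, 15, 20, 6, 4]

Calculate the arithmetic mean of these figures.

12.6

Step 1: Sum all values: 18 + 15 + 20 + 6 + 4 = 63
Step 2: Count the number of values: n = 5
Step 3: Mean = sum / n = 63 / 5 = 12.6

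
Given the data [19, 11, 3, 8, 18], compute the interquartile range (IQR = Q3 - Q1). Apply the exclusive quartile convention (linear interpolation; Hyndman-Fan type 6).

13

Step 1: Sort the data: [3, 8, 11, 18, 19]
Step 2: n = 5
Step 3: Using the exclusive quartile method:
  Q1 = 5.5
  Q2 (median) = 11
  Q3 = 18.5
  IQR = Q3 - Q1 = 18.5 - 5.5 = 13
Step 4: IQR = 13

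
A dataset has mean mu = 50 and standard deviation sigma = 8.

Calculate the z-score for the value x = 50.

0

Step 1: Recall the z-score formula: z = (x - mu) / sigma
Step 2: Substitute values: z = (50 - 50) / 8
Step 3: z = 0 / 8 = 0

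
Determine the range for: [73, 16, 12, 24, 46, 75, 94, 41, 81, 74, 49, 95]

83

Step 1: Identify the maximum value: max = 95
Step 2: Identify the minimum value: min = 12
Step 3: Range = max - min = 95 - 12 = 83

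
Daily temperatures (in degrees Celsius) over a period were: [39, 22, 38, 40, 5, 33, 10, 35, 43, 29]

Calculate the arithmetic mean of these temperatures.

29.4

Step 1: Sum all values: 39 + 22 + 38 + 40 + 5 + 33 + 10 + 35 + 43 + 29 = 294
Step 2: Count the number of values: n = 10
Step 3: Mean = sum / n = 294 / 10 = 29.4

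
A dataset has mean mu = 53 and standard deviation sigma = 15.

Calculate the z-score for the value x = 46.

-0.4667

Step 1: Recall the z-score formula: z = (x - mu) / sigma
Step 2: Substitute values: z = (46 - 53) / 15
Step 3: z = -7 / 15 = -0.4667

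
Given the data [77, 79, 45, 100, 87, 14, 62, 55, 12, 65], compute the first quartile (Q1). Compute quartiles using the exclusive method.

37.25

Step 1: Sort the data: [12, 14, 45, 55, 62, 65, 77, 79, 87, 100]
Step 2: n = 10
Step 3: Using the exclusive quartile method:
  Q1 = 37.25
  Q2 (median) = 63.5
  Q3 = 81
  IQR = Q3 - Q1 = 81 - 37.25 = 43.75
Step 4: Q1 = 37.25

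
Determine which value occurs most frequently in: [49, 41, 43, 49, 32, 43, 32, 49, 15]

49

Step 1: Count the frequency of each value:
  15: appears 1 time(s)
  32: appears 2 time(s)
  41: appears 1 time(s)
  43: appears 2 time(s)
  49: appears 3 time(s)
Step 2: The value 49 appears most frequently (3 times).
Step 3: Mode = 49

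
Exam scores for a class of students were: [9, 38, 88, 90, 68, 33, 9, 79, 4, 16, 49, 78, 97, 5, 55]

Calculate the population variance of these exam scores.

1083.4489

Step 1: Compute the mean: (9 + 38 + 88 + 90 + 68 + 33 + 9 + 79 + 4 + 16 + 49 + 78 + 97 + 5 + 55) / 15 = 47.8667
Step 2: Compute squared deviations from the mean:
  (9 - 47.8667)^2 = 1510.6178
  (38 - 47.8667)^2 = 97.3511
  (88 - 47.8667)^2 = 1610.6844
  (90 - 47.8667)^2 = 1775.2178
  (68 - 47.8667)^2 = 405.3511
  (33 - 47.8667)^2 = 221.0178
  (9 - 47.8667)^2 = 1510.6178
  (79 - 47.8667)^2 = 969.2844
  (4 - 47.8667)^2 = 1924.2844
  (16 - 47.8667)^2 = 1015.4844
  (49 - 47.8667)^2 = 1.2844
  (78 - 47.8667)^2 = 908.0178
  (97 - 47.8667)^2 = 2414.0844
  (5 - 47.8667)^2 = 1837.5511
  (55 - 47.8667)^2 = 50.8844
Step 3: Sum of squared deviations = 16251.7333
Step 4: Population variance = 16251.7333 / 15 = 1083.4489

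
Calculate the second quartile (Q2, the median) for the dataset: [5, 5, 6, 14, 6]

6

Step 1: Sort the data: [5, 5, 6, 6, 14]
Step 2: n = 5
Step 3: Q2 is the median. Since n is odd, it is the middle value at position 3: 6
Step 4: Q2 = 6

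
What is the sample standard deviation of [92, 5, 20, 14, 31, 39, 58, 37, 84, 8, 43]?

28.9511

Step 1: Compute the mean: 39.1818
Step 2: Sum of squared deviations from the mean: 8381.6364
Step 3: Sample variance = 8381.6364 / 10 = 838.1636
Step 4: Standard deviation = sqrt(838.1636) = 28.9511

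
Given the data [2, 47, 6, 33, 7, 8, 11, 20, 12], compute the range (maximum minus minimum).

45

Step 1: Identify the maximum value: max = 47
Step 2: Identify the minimum value: min = 2
Step 3: Range = max - min = 47 - 2 = 45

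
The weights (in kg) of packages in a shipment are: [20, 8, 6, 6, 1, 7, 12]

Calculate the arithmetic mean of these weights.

8.5714

Step 1: Sum all values: 20 + 8 + 6 + 6 + 1 + 7 + 12 = 60
Step 2: Count the number of values: n = 7
Step 3: Mean = sum / n = 60 / 7 = 8.5714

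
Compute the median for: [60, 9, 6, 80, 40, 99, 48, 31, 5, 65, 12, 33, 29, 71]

36.5

Step 1: Sort the data in ascending order: [5, 6, 9, 12, 29, 31, 33, 40, 48, 60, 65, 71, 80, 99]
Step 2: The number of values is n = 14.
Step 3: Since n is even, the median is the average of positions 7 and 8:
  Median = (33 + 40) / 2 = 36.5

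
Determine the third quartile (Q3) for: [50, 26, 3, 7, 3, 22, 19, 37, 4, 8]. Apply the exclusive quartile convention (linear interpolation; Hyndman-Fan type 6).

28.75

Step 1: Sort the data: [3, 3, 4, 7, 8, 19, 22, 26, 37, 50]
Step 2: n = 10
Step 3: Using the exclusive quartile method:
  Q1 = 3.75
  Q2 (median) = 13.5
  Q3 = 28.75
  IQR = Q3 - Q1 = 28.75 - 3.75 = 25
Step 4: Q3 = 28.75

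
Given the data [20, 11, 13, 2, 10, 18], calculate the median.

12

Step 1: Sort the data in ascending order: [2, 10, 11, 13, 18, 20]
Step 2: The number of values is n = 6.
Step 3: Since n is even, the median is the average of positions 3 and 4:
  Median = (11 + 13) / 2 = 12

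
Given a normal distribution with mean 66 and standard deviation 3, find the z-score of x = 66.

0

Step 1: Recall the z-score formula: z = (x - mu) / sigma
Step 2: Substitute values: z = (66 - 66) / 3
Step 3: z = 0 / 3 = 0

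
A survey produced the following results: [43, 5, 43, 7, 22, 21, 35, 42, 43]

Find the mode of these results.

43

Step 1: Count the frequency of each value:
  5: appears 1 time(s)
  7: appears 1 time(s)
  21: appears 1 time(s)
  22: appears 1 time(s)
  35: appears 1 time(s)
  42: appears 1 time(s)
  43: appears 3 time(s)
Step 2: The value 43 appears most frequently (3 times).
Step 3: Mode = 43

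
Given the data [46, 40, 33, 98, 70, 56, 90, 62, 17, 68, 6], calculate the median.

56

Step 1: Sort the data in ascending order: [6, 17, 33, 40, 46, 56, 62, 68, 70, 90, 98]
Step 2: The number of values is n = 11.
Step 3: Since n is odd, the median is the middle value at position 6: 56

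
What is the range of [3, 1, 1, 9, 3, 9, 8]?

8

Step 1: Identify the maximum value: max = 9
Step 2: Identify the minimum value: min = 1
Step 3: Range = max - min = 9 - 1 = 8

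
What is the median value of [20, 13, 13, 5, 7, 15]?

13

Step 1: Sort the data in ascending order: [5, 7, 13, 13, 15, 20]
Step 2: The number of values is n = 6.
Step 3: Since n is even, the median is the average of positions 3 and 4:
  Median = (13 + 13) / 2 = 13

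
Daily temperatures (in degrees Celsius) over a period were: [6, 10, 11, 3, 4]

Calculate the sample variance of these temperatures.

12.7

Step 1: Compute the mean: (6 + 10 + 11 + 3 + 4) / 5 = 6.8
Step 2: Compute squared deviations from the mean:
  (6 - 6.8)^2 = 0.64
  (10 - 6.8)^2 = 10.24
  (11 - 6.8)^2 = 17.64
  (3 - 6.8)^2 = 14.44
  (4 - 6.8)^2 = 7.84
Step 3: Sum of squared deviations = 50.8
Step 4: Sample variance = 50.8 / 4 = 12.7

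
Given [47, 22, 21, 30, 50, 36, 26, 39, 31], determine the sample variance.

106.7778

Step 1: Compute the mean: (47 + 22 + 21 + 30 + 50 + 36 + 26 + 39 + 31) / 9 = 33.5556
Step 2: Compute squared deviations from the mean:
  (47 - 33.5556)^2 = 180.7531
  (22 - 33.5556)^2 = 133.5309
  (21 - 33.5556)^2 = 157.642
  (30 - 33.5556)^2 = 12.642
  (50 - 33.5556)^2 = 270.4198
  (36 - 33.5556)^2 = 5.9753
  (26 - 33.5556)^2 = 57.0864
  (39 - 33.5556)^2 = 29.642
  (31 - 33.5556)^2 = 6.5309
Step 3: Sum of squared deviations = 854.2222
Step 4: Sample variance = 854.2222 / 8 = 106.7778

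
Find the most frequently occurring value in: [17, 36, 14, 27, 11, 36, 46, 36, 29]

36

Step 1: Count the frequency of each value:
  11: appears 1 time(s)
  14: appears 1 time(s)
  17: appears 1 time(s)
  27: appears 1 time(s)
  29: appears 1 time(s)
  36: appears 3 time(s)
  46: appears 1 time(s)
Step 2: The value 36 appears most frequently (3 times).
Step 3: Mode = 36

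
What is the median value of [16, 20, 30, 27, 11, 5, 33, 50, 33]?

27

Step 1: Sort the data in ascending order: [5, 11, 16, 20, 27, 30, 33, 33, 50]
Step 2: The number of values is n = 9.
Step 3: Since n is odd, the median is the middle value at position 5: 27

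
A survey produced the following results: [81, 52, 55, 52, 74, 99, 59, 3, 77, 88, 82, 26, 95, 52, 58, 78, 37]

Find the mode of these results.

52

Step 1: Count the frequency of each value:
  3: appears 1 time(s)
  26: appears 1 time(s)
  37: appears 1 time(s)
  52: appears 3 time(s)
  55: appears 1 time(s)
  58: appears 1 time(s)
  59: appears 1 time(s)
  74: appears 1 time(s)
  77: appears 1 time(s)
  78: appears 1 time(s)
  81: appears 1 time(s)
  82: appears 1 time(s)
  88: appears 1 time(s)
  95: appears 1 time(s)
  99: appears 1 time(s)
Step 2: The value 52 appears most frequently (3 times).
Step 3: Mode = 52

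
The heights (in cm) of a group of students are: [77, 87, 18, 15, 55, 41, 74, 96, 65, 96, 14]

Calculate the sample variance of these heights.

1007.8

Step 1: Compute the mean: (77 + 87 + 18 + 15 + 55 + 41 + 74 + 96 + 65 + 96 + 14) / 11 = 58
Step 2: Compute squared deviations from the mean:
  (77 - 58)^2 = 361
  (87 - 58)^2 = 841
  (18 - 58)^2 = 1600
  (15 - 58)^2 = 1849
  (55 - 58)^2 = 9
  (41 - 58)^2 = 289
  (74 - 58)^2 = 256
  (96 - 58)^2 = 1444
  (65 - 58)^2 = 49
  (96 - 58)^2 = 1444
  (14 - 58)^2 = 1936
Step 3: Sum of squared deviations = 10078
Step 4: Sample variance = 10078 / 10 = 1007.8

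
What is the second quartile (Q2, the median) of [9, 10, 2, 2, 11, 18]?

9.5

Step 1: Sort the data: [2, 2, 9, 10, 11, 18]
Step 2: n = 6
Step 3: Q2 is the median. Since n is even, it is the average of the values at positions 3 and 4:
  Q2 = (9 + 10) / 2 = 9.5
Step 4: Q2 = 9.5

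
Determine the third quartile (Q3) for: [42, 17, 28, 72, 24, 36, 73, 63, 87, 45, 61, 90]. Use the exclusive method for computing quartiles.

72.75

Step 1: Sort the data: [17, 24, 28, 36, 42, 45, 61, 63, 72, 73, 87, 90]
Step 2: n = 12
Step 3: Using the exclusive quartile method:
  Q1 = 30
  Q2 (median) = 53
  Q3 = 72.75
  IQR = Q3 - Q1 = 72.75 - 30 = 42.75
Step 4: Q3 = 72.75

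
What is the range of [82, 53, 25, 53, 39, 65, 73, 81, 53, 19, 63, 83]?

64

Step 1: Identify the maximum value: max = 83
Step 2: Identify the minimum value: min = 19
Step 3: Range = max - min = 83 - 19 = 64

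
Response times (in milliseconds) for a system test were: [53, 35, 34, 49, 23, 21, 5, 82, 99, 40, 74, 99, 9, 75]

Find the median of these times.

44.5

Step 1: Sort the data in ascending order: [5, 9, 21, 23, 34, 35, 40, 49, 53, 74, 75, 82, 99, 99]
Step 2: The number of values is n = 14.
Step 3: Since n is even, the median is the average of positions 7 and 8:
  Median = (40 + 49) / 2 = 44.5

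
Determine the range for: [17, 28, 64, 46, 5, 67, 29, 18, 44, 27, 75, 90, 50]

85

Step 1: Identify the maximum value: max = 90
Step 2: Identify the minimum value: min = 5
Step 3: Range = max - min = 90 - 5 = 85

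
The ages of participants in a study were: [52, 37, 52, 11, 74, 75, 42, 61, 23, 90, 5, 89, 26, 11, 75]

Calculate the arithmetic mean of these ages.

48.2

Step 1: Sum all values: 52 + 37 + 52 + 11 + 74 + 75 + 42 + 61 + 23 + 90 + 5 + 89 + 26 + 11 + 75 = 723
Step 2: Count the number of values: n = 15
Step 3: Mean = sum / n = 723 / 15 = 48.2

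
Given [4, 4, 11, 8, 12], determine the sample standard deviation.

3.7683

Step 1: Compute the mean: 7.8
Step 2: Sum of squared deviations from the mean: 56.8
Step 3: Sample variance = 56.8 / 4 = 14.2
Step 4: Standard deviation = sqrt(14.2) = 3.7683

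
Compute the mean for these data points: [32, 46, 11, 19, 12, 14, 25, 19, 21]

22.1111

Step 1: Sum all values: 32 + 46 + 11 + 19 + 12 + 14 + 25 + 19 + 21 = 199
Step 2: Count the number of values: n = 9
Step 3: Mean = sum / n = 199 / 9 = 22.1111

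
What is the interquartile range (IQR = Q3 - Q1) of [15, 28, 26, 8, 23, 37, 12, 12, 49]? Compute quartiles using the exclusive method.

20.5

Step 1: Sort the data: [8, 12, 12, 15, 23, 26, 28, 37, 49]
Step 2: n = 9
Step 3: Using the exclusive quartile method:
  Q1 = 12
  Q2 (median) = 23
  Q3 = 32.5
  IQR = Q3 - Q1 = 32.5 - 12 = 20.5
Step 4: IQR = 20.5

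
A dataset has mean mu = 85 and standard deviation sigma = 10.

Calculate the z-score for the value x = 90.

0.5

Step 1: Recall the z-score formula: z = (x - mu) / sigma
Step 2: Substitute values: z = (90 - 85) / 10
Step 3: z = 5 / 10 = 0.5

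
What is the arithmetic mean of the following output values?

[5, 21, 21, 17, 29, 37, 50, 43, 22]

27.2222

Step 1: Sum all values: 5 + 21 + 21 + 17 + 29 + 37 + 50 + 43 + 22 = 245
Step 2: Count the number of values: n = 9
Step 3: Mean = sum / n = 245 / 9 = 27.2222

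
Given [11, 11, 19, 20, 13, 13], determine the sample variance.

15.9

Step 1: Compute the mean: (11 + 11 + 19 + 20 + 13 + 13) / 6 = 14.5
Step 2: Compute squared deviations from the mean:
  (11 - 14.5)^2 = 12.25
  (11 - 14.5)^2 = 12.25
  (19 - 14.5)^2 = 20.25
  (20 - 14.5)^2 = 30.25
  (13 - 14.5)^2 = 2.25
  (13 - 14.5)^2 = 2.25
Step 3: Sum of squared deviations = 79.5
Step 4: Sample variance = 79.5 / 5 = 15.9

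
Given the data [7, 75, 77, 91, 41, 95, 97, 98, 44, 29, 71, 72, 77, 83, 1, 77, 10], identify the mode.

77

Step 1: Count the frequency of each value:
  1: appears 1 time(s)
  7: appears 1 time(s)
  10: appears 1 time(s)
  29: appears 1 time(s)
  41: appears 1 time(s)
  44: appears 1 time(s)
  71: appears 1 time(s)
  72: appears 1 time(s)
  75: appears 1 time(s)
  77: appears 3 time(s)
  83: appears 1 time(s)
  91: appears 1 time(s)
  95: appears 1 time(s)
  97: appears 1 time(s)
  98: appears 1 time(s)
Step 2: The value 77 appears most frequently (3 times).
Step 3: Mode = 77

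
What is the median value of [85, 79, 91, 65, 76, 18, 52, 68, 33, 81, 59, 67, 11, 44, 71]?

67

Step 1: Sort the data in ascending order: [11, 18, 33, 44, 52, 59, 65, 67, 68, 71, 76, 79, 81, 85, 91]
Step 2: The number of values is n = 15.
Step 3: Since n is odd, the median is the middle value at position 8: 67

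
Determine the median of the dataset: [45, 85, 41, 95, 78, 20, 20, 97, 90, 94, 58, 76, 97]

78

Step 1: Sort the data in ascending order: [20, 20, 41, 45, 58, 76, 78, 85, 90, 94, 95, 97, 97]
Step 2: The number of values is n = 13.
Step 3: Since n is odd, the median is the middle value at position 7: 78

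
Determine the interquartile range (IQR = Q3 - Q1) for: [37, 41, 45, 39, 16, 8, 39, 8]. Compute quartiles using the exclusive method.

30.5

Step 1: Sort the data: [8, 8, 16, 37, 39, 39, 41, 45]
Step 2: n = 8
Step 3: Using the exclusive quartile method:
  Q1 = 10
  Q2 (median) = 38
  Q3 = 40.5
  IQR = Q3 - Q1 = 40.5 - 10 = 30.5
Step 4: IQR = 30.5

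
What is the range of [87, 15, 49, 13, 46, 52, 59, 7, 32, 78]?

80

Step 1: Identify the maximum value: max = 87
Step 2: Identify the minimum value: min = 7
Step 3: Range = max - min = 87 - 7 = 80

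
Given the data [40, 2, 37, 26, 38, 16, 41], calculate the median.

37

Step 1: Sort the data in ascending order: [2, 16, 26, 37, 38, 40, 41]
Step 2: The number of values is n = 7.
Step 3: Since n is odd, the median is the middle value at position 4: 37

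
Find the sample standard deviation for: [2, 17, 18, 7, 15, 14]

6.3061

Step 1: Compute the mean: 12.1667
Step 2: Sum of squared deviations from the mean: 198.8333
Step 3: Sample variance = 198.8333 / 5 = 39.7667
Step 4: Standard deviation = sqrt(39.7667) = 6.3061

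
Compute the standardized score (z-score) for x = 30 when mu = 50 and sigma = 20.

-1

Step 1: Recall the z-score formula: z = (x - mu) / sigma
Step 2: Substitute values: z = (30 - 50) / 20
Step 3: z = -20 / 20 = -1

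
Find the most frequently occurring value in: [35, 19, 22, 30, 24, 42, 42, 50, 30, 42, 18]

42

Step 1: Count the frequency of each value:
  18: appears 1 time(s)
  19: appears 1 time(s)
  22: appears 1 time(s)
  24: appears 1 time(s)
  30: appears 2 time(s)
  35: appears 1 time(s)
  42: appears 3 time(s)
  50: appears 1 time(s)
Step 2: The value 42 appears most frequently (3 times).
Step 3: Mode = 42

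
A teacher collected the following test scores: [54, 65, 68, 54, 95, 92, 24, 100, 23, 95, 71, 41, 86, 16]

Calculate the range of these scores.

84

Step 1: Identify the maximum value: max = 100
Step 2: Identify the minimum value: min = 16
Step 3: Range = max - min = 100 - 16 = 84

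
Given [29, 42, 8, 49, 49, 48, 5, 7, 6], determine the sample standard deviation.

20.3838

Step 1: Compute the mean: 27
Step 2: Sum of squared deviations from the mean: 3324
Step 3: Sample variance = 3324 / 8 = 415.5
Step 4: Standard deviation = sqrt(415.5) = 20.3838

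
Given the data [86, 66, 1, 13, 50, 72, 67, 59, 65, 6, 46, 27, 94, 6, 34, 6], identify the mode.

6

Step 1: Count the frequency of each value:
  1: appears 1 time(s)
  6: appears 3 time(s)
  13: appears 1 time(s)
  27: appears 1 time(s)
  34: appears 1 time(s)
  46: appears 1 time(s)
  50: appears 1 time(s)
  59: appears 1 time(s)
  65: appears 1 time(s)
  66: appears 1 time(s)
  67: appears 1 time(s)
  72: appears 1 time(s)
  86: appears 1 time(s)
  94: appears 1 time(s)
Step 2: The value 6 appears most frequently (3 times).
Step 3: Mode = 6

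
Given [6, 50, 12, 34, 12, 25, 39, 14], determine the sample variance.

244.8571

Step 1: Compute the mean: (6 + 50 + 12 + 34 + 12 + 25 + 39 + 14) / 8 = 24
Step 2: Compute squared deviations from the mean:
  (6 - 24)^2 = 324
  (50 - 24)^2 = 676
  (12 - 24)^2 = 144
  (34 - 24)^2 = 100
  (12 - 24)^2 = 144
  (25 - 24)^2 = 1
  (39 - 24)^2 = 225
  (14 - 24)^2 = 100
Step 3: Sum of squared deviations = 1714
Step 4: Sample variance = 1714 / 7 = 244.8571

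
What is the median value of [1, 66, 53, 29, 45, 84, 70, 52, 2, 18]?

48.5

Step 1: Sort the data in ascending order: [1, 2, 18, 29, 45, 52, 53, 66, 70, 84]
Step 2: The number of values is n = 10.
Step 3: Since n is even, the median is the average of positions 5 and 6:
  Median = (45 + 52) / 2 = 48.5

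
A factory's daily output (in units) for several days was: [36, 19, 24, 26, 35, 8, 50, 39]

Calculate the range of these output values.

42

Step 1: Identify the maximum value: max = 50
Step 2: Identify the minimum value: min = 8
Step 3: Range = max - min = 50 - 8 = 42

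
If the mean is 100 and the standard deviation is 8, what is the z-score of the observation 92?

-1

Step 1: Recall the z-score formula: z = (x - mu) / sigma
Step 2: Substitute values: z = (92 - 100) / 8
Step 3: z = -8 / 8 = -1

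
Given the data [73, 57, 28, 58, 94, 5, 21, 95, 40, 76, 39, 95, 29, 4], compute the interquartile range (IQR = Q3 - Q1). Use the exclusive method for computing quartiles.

54.25

Step 1: Sort the data: [4, 5, 21, 28, 29, 39, 40, 57, 58, 73, 76, 94, 95, 95]
Step 2: n = 14
Step 3: Using the exclusive quartile method:
  Q1 = 26.25
  Q2 (median) = 48.5
  Q3 = 80.5
  IQR = Q3 - Q1 = 80.5 - 26.25 = 54.25
Step 4: IQR = 54.25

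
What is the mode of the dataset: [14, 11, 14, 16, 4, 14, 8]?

14

Step 1: Count the frequency of each value:
  4: appears 1 time(s)
  8: appears 1 time(s)
  11: appears 1 time(s)
  14: appears 3 time(s)
  16: appears 1 time(s)
Step 2: The value 14 appears most frequently (3 times).
Step 3: Mode = 14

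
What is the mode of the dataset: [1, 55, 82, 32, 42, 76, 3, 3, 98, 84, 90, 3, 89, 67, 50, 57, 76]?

3

Step 1: Count the frequency of each value:
  1: appears 1 time(s)
  3: appears 3 time(s)
  32: appears 1 time(s)
  42: appears 1 time(s)
  50: appears 1 time(s)
  55: appears 1 time(s)
  57: appears 1 time(s)
  67: appears 1 time(s)
  76: appears 2 time(s)
  82: appears 1 time(s)
  84: appears 1 time(s)
  89: appears 1 time(s)
  90: appears 1 time(s)
  98: appears 1 time(s)
Step 2: The value 3 appears most frequently (3 times).
Step 3: Mode = 3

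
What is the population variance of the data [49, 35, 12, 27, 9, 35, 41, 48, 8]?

234.4444

Step 1: Compute the mean: (49 + 35 + 12 + 27 + 9 + 35 + 41 + 48 + 8) / 9 = 29.3333
Step 2: Compute squared deviations from the mean:
  (49 - 29.3333)^2 = 386.7778
  (35 - 29.3333)^2 = 32.1111
  (12 - 29.3333)^2 = 300.4444
  (27 - 29.3333)^2 = 5.4444
  (9 - 29.3333)^2 = 413.4444
  (35 - 29.3333)^2 = 32.1111
  (41 - 29.3333)^2 = 136.1111
  (48 - 29.3333)^2 = 348.4444
  (8 - 29.3333)^2 = 455.1111
Step 3: Sum of squared deviations = 2110
Step 4: Population variance = 2110 / 9 = 234.4444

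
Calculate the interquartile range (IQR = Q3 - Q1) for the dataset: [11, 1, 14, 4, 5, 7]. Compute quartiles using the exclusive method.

8.5

Step 1: Sort the data: [1, 4, 5, 7, 11, 14]
Step 2: n = 6
Step 3: Using the exclusive quartile method:
  Q1 = 3.25
  Q2 (median) = 6
  Q3 = 11.75
  IQR = Q3 - Q1 = 11.75 - 3.25 = 8.5
Step 4: IQR = 8.5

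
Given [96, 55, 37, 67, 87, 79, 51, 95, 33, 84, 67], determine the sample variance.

489.6182

Step 1: Compute the mean: (96 + 55 + 37 + 67 + 87 + 79 + 51 + 95 + 33 + 84 + 67) / 11 = 68.2727
Step 2: Compute squared deviations from the mean:
  (96 - 68.2727)^2 = 768.8017
  (55 - 68.2727)^2 = 176.1653
  (37 - 68.2727)^2 = 977.9835
  (67 - 68.2727)^2 = 1.6198
  (87 - 68.2727)^2 = 350.7107
  (79 - 68.2727)^2 = 115.0744
  (51 - 68.2727)^2 = 298.3471
  (95 - 68.2727)^2 = 714.3471
  (33 - 68.2727)^2 = 1244.1653
  (84 - 68.2727)^2 = 247.3471
  (67 - 68.2727)^2 = 1.6198
Step 3: Sum of squared deviations = 4896.1818
Step 4: Sample variance = 4896.1818 / 10 = 489.6182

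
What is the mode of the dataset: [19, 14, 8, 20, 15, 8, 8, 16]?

8

Step 1: Count the frequency of each value:
  8: appears 3 time(s)
  14: appears 1 time(s)
  15: appears 1 time(s)
  16: appears 1 time(s)
  19: appears 1 time(s)
  20: appears 1 time(s)
Step 2: The value 8 appears most frequently (3 times).
Step 3: Mode = 8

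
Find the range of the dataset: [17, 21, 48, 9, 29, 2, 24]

46

Step 1: Identify the maximum value: max = 48
Step 2: Identify the minimum value: min = 2
Step 3: Range = max - min = 48 - 2 = 46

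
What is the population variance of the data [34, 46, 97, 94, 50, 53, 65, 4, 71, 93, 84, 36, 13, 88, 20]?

898.7822

Step 1: Compute the mean: (34 + 46 + 97 + 94 + 50 + 53 + 65 + 4 + 71 + 93 + 84 + 36 + 13 + 88 + 20) / 15 = 56.5333
Step 2: Compute squared deviations from the mean:
  (34 - 56.5333)^2 = 507.7511
  (46 - 56.5333)^2 = 110.9511
  (97 - 56.5333)^2 = 1637.5511
  (94 - 56.5333)^2 = 1403.7511
  (50 - 56.5333)^2 = 42.6844
  (53 - 56.5333)^2 = 12.4844
  (65 - 56.5333)^2 = 71.6844
  (4 - 56.5333)^2 = 2759.7511
  (71 - 56.5333)^2 = 209.2844
  (93 - 56.5333)^2 = 1329.8178
  (84 - 56.5333)^2 = 754.4178
  (36 - 56.5333)^2 = 421.6178
  (13 - 56.5333)^2 = 1895.1511
  (88 - 56.5333)^2 = 990.1511
  (20 - 56.5333)^2 = 1334.6844
Step 3: Sum of squared deviations = 13481.7333
Step 4: Population variance = 13481.7333 / 15 = 898.7822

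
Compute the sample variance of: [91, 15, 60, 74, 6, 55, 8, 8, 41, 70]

1003.7333

Step 1: Compute the mean: (91 + 15 + 60 + 74 + 6 + 55 + 8 + 8 + 41 + 70) / 10 = 42.8
Step 2: Compute squared deviations from the mean:
  (91 - 42.8)^2 = 2323.24
  (15 - 42.8)^2 = 772.84
  (60 - 42.8)^2 = 295.84
  (74 - 42.8)^2 = 973.44
  (6 - 42.8)^2 = 1354.24
  (55 - 42.8)^2 = 148.84
  (8 - 42.8)^2 = 1211.04
  (8 - 42.8)^2 = 1211.04
  (41 - 42.8)^2 = 3.24
  (70 - 42.8)^2 = 739.84
Step 3: Sum of squared deviations = 9033.6
Step 4: Sample variance = 9033.6 / 9 = 1003.7333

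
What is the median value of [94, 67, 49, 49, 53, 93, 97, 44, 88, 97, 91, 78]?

83

Step 1: Sort the data in ascending order: [44, 49, 49, 53, 67, 78, 88, 91, 93, 94, 97, 97]
Step 2: The number of values is n = 12.
Step 3: Since n is even, the median is the average of positions 6 and 7:
  Median = (78 + 88) / 2 = 83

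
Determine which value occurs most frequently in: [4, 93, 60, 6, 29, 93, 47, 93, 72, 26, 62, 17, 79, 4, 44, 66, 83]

93

Step 1: Count the frequency of each value:
  4: appears 2 time(s)
  6: appears 1 time(s)
  17: appears 1 time(s)
  26: appears 1 time(s)
  29: appears 1 time(s)
  44: appears 1 time(s)
  47: appears 1 time(s)
  60: appears 1 time(s)
  62: appears 1 time(s)
  66: appears 1 time(s)
  72: appears 1 time(s)
  79: appears 1 time(s)
  83: appears 1 time(s)
  93: appears 3 time(s)
Step 2: The value 93 appears most frequently (3 times).
Step 3: Mode = 93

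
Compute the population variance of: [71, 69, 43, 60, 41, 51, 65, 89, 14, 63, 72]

365.8182

Step 1: Compute the mean: (71 + 69 + 43 + 60 + 41 + 51 + 65 + 89 + 14 + 63 + 72) / 11 = 58
Step 2: Compute squared deviations from the mean:
  (71 - 58)^2 = 169
  (69 - 58)^2 = 121
  (43 - 58)^2 = 225
  (60 - 58)^2 = 4
  (41 - 58)^2 = 289
  (51 - 58)^2 = 49
  (65 - 58)^2 = 49
  (89 - 58)^2 = 961
  (14 - 58)^2 = 1936
  (63 - 58)^2 = 25
  (72 - 58)^2 = 196
Step 3: Sum of squared deviations = 4024
Step 4: Population variance = 4024 / 11 = 365.8182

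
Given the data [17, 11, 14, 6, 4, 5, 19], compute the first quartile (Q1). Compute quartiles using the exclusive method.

5

Step 1: Sort the data: [4, 5, 6, 11, 14, 17, 19]
Step 2: n = 7
Step 3: Using the exclusive quartile method:
  Q1 = 5
  Q2 (median) = 11
  Q3 = 17
  IQR = Q3 - Q1 = 17 - 5 = 12
Step 4: Q1 = 5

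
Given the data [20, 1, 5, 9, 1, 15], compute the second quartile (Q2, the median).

7

Step 1: Sort the data: [1, 1, 5, 9, 15, 20]
Step 2: n = 6
Step 3: Q2 is the median. Since n is even, it is the average of the values at positions 3 and 4:
  Q2 = (5 + 9) / 2 = 7
Step 4: Q2 = 7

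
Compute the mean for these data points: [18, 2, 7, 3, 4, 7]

6.8333

Step 1: Sum all values: 18 + 2 + 7 + 3 + 4 + 7 = 41
Step 2: Count the number of values: n = 6
Step 3: Mean = sum / n = 41 / 6 = 6.8333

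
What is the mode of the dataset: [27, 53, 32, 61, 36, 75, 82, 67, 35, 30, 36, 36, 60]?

36

Step 1: Count the frequency of each value:
  27: appears 1 time(s)
  30: appears 1 time(s)
  32: appears 1 time(s)
  35: appears 1 time(s)
  36: appears 3 time(s)
  53: appears 1 time(s)
  60: appears 1 time(s)
  61: appears 1 time(s)
  67: appears 1 time(s)
  75: appears 1 time(s)
  82: appears 1 time(s)
Step 2: The value 36 appears most frequently (3 times).
Step 3: Mode = 36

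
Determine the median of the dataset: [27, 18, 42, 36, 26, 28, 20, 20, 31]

27

Step 1: Sort the data in ascending order: [18, 20, 20, 26, 27, 28, 31, 36, 42]
Step 2: The number of values is n = 9.
Step 3: Since n is odd, the median is the middle value at position 5: 27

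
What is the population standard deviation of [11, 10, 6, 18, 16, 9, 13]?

3.8333

Step 1: Compute the mean: 11.8571
Step 2: Sum of squared deviations from the mean: 102.8571
Step 3: Population variance = 102.8571 / 7 = 14.6939
Step 4: Standard deviation = sqrt(14.6939) = 3.8333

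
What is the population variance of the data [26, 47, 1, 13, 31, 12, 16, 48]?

251.9375

Step 1: Compute the mean: (26 + 47 + 1 + 13 + 31 + 12 + 16 + 48) / 8 = 24.25
Step 2: Compute squared deviations from the mean:
  (26 - 24.25)^2 = 3.0625
  (47 - 24.25)^2 = 517.5625
  (1 - 24.25)^2 = 540.5625
  (13 - 24.25)^2 = 126.5625
  (31 - 24.25)^2 = 45.5625
  (12 - 24.25)^2 = 150.0625
  (16 - 24.25)^2 = 68.0625
  (48 - 24.25)^2 = 564.0625
Step 3: Sum of squared deviations = 2015.5
Step 4: Population variance = 2015.5 / 8 = 251.9375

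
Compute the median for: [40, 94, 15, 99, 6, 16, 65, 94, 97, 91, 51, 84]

74.5

Step 1: Sort the data in ascending order: [6, 15, 16, 40, 51, 65, 84, 91, 94, 94, 97, 99]
Step 2: The number of values is n = 12.
Step 3: Since n is even, the median is the average of positions 6 and 7:
  Median = (65 + 84) / 2 = 74.5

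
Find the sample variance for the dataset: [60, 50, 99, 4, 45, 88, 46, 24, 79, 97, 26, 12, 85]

1062.3333

Step 1: Compute the mean: (60 + 50 + 99 + 4 + 45 + 88 + 46 + 24 + 79 + 97 + 26 + 12 + 85) / 13 = 55
Step 2: Compute squared deviations from the mean:
  (60 - 55)^2 = 25
  (50 - 55)^2 = 25
  (99 - 55)^2 = 1936
  (4 - 55)^2 = 2601
  (45 - 55)^2 = 100
  (88 - 55)^2 = 1089
  (46 - 55)^2 = 81
  (24 - 55)^2 = 961
  (79 - 55)^2 = 576
  (97 - 55)^2 = 1764
  (26 - 55)^2 = 841
  (12 - 55)^2 = 1849
  (85 - 55)^2 = 900
Step 3: Sum of squared deviations = 12748
Step 4: Sample variance = 12748 / 12 = 1062.3333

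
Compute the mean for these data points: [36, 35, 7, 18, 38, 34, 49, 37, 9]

29.2222

Step 1: Sum all values: 36 + 35 + 7 + 18 + 38 + 34 + 49 + 37 + 9 = 263
Step 2: Count the number of values: n = 9
Step 3: Mean = sum / n = 263 / 9 = 29.2222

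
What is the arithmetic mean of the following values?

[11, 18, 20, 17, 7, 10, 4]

12.4286

Step 1: Sum all values: 11 + 18 + 20 + 17 + 7 + 10 + 4 = 87
Step 2: Count the number of values: n = 7
Step 3: Mean = sum / n = 87 / 7 = 12.4286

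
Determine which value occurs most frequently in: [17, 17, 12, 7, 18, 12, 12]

12

Step 1: Count the frequency of each value:
  7: appears 1 time(s)
  12: appears 3 time(s)
  17: appears 2 time(s)
  18: appears 1 time(s)
Step 2: The value 12 appears most frequently (3 times).
Step 3: Mode = 12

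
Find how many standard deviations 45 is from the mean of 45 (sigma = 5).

0

Step 1: Recall the z-score formula: z = (x - mu) / sigma
Step 2: Substitute values: z = (45 - 45) / 5
Step 3: z = 0 / 5 = 0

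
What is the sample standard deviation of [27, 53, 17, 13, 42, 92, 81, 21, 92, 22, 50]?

30.0475

Step 1: Compute the mean: 46.3636
Step 2: Sum of squared deviations from the mean: 9028.5455
Step 3: Sample variance = 9028.5455 / 10 = 902.8545
Step 4: Standard deviation = sqrt(902.8545) = 30.0475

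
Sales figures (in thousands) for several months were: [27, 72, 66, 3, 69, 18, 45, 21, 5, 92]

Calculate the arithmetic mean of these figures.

41.8

Step 1: Sum all values: 27 + 72 + 66 + 3 + 69 + 18 + 45 + 21 + 5 + 92 = 418
Step 2: Count the number of values: n = 10
Step 3: Mean = sum / n = 418 / 10 = 41.8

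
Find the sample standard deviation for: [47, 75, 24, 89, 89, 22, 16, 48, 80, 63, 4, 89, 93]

31.9396

Step 1: Compute the mean: 56.8462
Step 2: Sum of squared deviations from the mean: 12241.6923
Step 3: Sample variance = 12241.6923 / 12 = 1020.141
Step 4: Standard deviation = sqrt(1020.141) = 31.9396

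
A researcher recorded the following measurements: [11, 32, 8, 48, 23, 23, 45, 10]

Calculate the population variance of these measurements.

212

Step 1: Compute the mean: (11 + 32 + 8 + 48 + 23 + 23 + 45 + 10) / 8 = 25
Step 2: Compute squared deviations from the mean:
  (11 - 25)^2 = 196
  (32 - 25)^2 = 49
  (8 - 25)^2 = 289
  (48 - 25)^2 = 529
  (23 - 25)^2 = 4
  (23 - 25)^2 = 4
  (45 - 25)^2 = 400
  (10 - 25)^2 = 225
Step 3: Sum of squared deviations = 1696
Step 4: Population variance = 1696 / 8 = 212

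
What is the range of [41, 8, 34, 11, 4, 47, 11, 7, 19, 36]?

43

Step 1: Identify the maximum value: max = 47
Step 2: Identify the minimum value: min = 4
Step 3: Range = max - min = 47 - 4 = 43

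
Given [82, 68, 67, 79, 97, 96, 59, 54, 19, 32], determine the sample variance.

649.3444

Step 1: Compute the mean: (82 + 68 + 67 + 79 + 97 + 96 + 59 + 54 + 19 + 32) / 10 = 65.3
Step 2: Compute squared deviations from the mean:
  (82 - 65.3)^2 = 278.89
  (68 - 65.3)^2 = 7.29
  (67 - 65.3)^2 = 2.89
  (79 - 65.3)^2 = 187.69
  (97 - 65.3)^2 = 1004.89
  (96 - 65.3)^2 = 942.49
  (59 - 65.3)^2 = 39.69
  (54 - 65.3)^2 = 127.69
  (19 - 65.3)^2 = 2143.69
  (32 - 65.3)^2 = 1108.89
Step 3: Sum of squared deviations = 5844.1
Step 4: Sample variance = 5844.1 / 9 = 649.3444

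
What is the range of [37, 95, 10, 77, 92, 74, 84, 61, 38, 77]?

85

Step 1: Identify the maximum value: max = 95
Step 2: Identify the minimum value: min = 10
Step 3: Range = max - min = 95 - 10 = 85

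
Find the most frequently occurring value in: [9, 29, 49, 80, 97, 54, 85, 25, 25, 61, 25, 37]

25

Step 1: Count the frequency of each value:
  9: appears 1 time(s)
  25: appears 3 time(s)
  29: appears 1 time(s)
  37: appears 1 time(s)
  49: appears 1 time(s)
  54: appears 1 time(s)
  61: appears 1 time(s)
  80: appears 1 time(s)
  85: appears 1 time(s)
  97: appears 1 time(s)
Step 2: The value 25 appears most frequently (3 times).
Step 3: Mode = 25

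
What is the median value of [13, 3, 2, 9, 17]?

9

Step 1: Sort the data in ascending order: [2, 3, 9, 13, 17]
Step 2: The number of values is n = 5.
Step 3: Since n is odd, the median is the middle value at position 3: 9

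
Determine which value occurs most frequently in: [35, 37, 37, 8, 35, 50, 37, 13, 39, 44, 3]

37

Step 1: Count the frequency of each value:
  3: appears 1 time(s)
  8: appears 1 time(s)
  13: appears 1 time(s)
  35: appears 2 time(s)
  37: appears 3 time(s)
  39: appears 1 time(s)
  44: appears 1 time(s)
  50: appears 1 time(s)
Step 2: The value 37 appears most frequently (3 times).
Step 3: Mode = 37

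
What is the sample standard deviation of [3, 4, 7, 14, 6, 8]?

3.8987

Step 1: Compute the mean: 7
Step 2: Sum of squared deviations from the mean: 76
Step 3: Sample variance = 76 / 5 = 15.2
Step 4: Standard deviation = sqrt(15.2) = 3.8987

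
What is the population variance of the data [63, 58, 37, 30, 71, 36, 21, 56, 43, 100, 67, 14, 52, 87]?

552.5357

Step 1: Compute the mean: (63 + 58 + 37 + 30 + 71 + 36 + 21 + 56 + 43 + 100 + 67 + 14 + 52 + 87) / 14 = 52.5
Step 2: Compute squared deviations from the mean:
  (63 - 52.5)^2 = 110.25
  (58 - 52.5)^2 = 30.25
  (37 - 52.5)^2 = 240.25
  (30 - 52.5)^2 = 506.25
  (71 - 52.5)^2 = 342.25
  (36 - 52.5)^2 = 272.25
  (21 - 52.5)^2 = 992.25
  (56 - 52.5)^2 = 12.25
  (43 - 52.5)^2 = 90.25
  (100 - 52.5)^2 = 2256.25
  (67 - 52.5)^2 = 210.25
  (14 - 52.5)^2 = 1482.25
  (52 - 52.5)^2 = 0.25
  (87 - 52.5)^2 = 1190.25
Step 3: Sum of squared deviations = 7735.5
Step 4: Population variance = 7735.5 / 14 = 552.5357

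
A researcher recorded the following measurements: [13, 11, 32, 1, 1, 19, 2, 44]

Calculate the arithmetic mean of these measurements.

15.375

Step 1: Sum all values: 13 + 11 + 32 + 1 + 1 + 19 + 2 + 44 = 123
Step 2: Count the number of values: n = 8
Step 3: Mean = sum / n = 123 / 8 = 15.375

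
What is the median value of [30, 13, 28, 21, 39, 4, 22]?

22

Step 1: Sort the data in ascending order: [4, 13, 21, 22, 28, 30, 39]
Step 2: The number of values is n = 7.
Step 3: Since n is odd, the median is the middle value at position 4: 22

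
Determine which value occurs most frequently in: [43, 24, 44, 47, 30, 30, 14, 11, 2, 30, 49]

30

Step 1: Count the frequency of each value:
  2: appears 1 time(s)
  11: appears 1 time(s)
  14: appears 1 time(s)
  24: appears 1 time(s)
  30: appears 3 time(s)
  43: appears 1 time(s)
  44: appears 1 time(s)
  47: appears 1 time(s)
  49: appears 1 time(s)
Step 2: The value 30 appears most frequently (3 times).
Step 3: Mode = 30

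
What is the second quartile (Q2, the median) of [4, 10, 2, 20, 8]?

8

Step 1: Sort the data: [2, 4, 8, 10, 20]
Step 2: n = 5
Step 3: Q2 is the median. Since n is odd, it is the middle value at position 3: 8
Step 4: Q2 = 8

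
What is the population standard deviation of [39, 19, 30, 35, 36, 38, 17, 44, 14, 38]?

10.01

Step 1: Compute the mean: 31
Step 2: Sum of squared deviations from the mean: 1002
Step 3: Population variance = 1002 / 10 = 100.2
Step 4: Standard deviation = sqrt(100.2) = 10.01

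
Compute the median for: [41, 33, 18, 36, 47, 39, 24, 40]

37.5

Step 1: Sort the data in ascending order: [18, 24, 33, 36, 39, 40, 41, 47]
Step 2: The number of values is n = 8.
Step 3: Since n is even, the median is the average of positions 4 and 5:
  Median = (36 + 39) / 2 = 37.5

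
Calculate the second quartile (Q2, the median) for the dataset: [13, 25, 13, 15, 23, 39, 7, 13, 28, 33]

19

Step 1: Sort the data: [7, 13, 13, 13, 15, 23, 25, 28, 33, 39]
Step 2: n = 10
Step 3: Q2 is the median. Since n is even, it is the average of the values at positions 5 and 6:
  Q2 = (15 + 23) / 2 = 19
Step 4: Q2 = 19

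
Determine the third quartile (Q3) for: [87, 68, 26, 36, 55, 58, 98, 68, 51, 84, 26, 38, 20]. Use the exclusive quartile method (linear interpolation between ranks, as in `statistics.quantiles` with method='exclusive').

76

Step 1: Sort the data: [20, 26, 26, 36, 38, 51, 55, 58, 68, 68, 84, 87, 98]
Step 2: n = 13
Step 3: Using the exclusive quartile method:
  Q1 = 31
  Q2 (median) = 55
  Q3 = 76
  IQR = Q3 - Q1 = 76 - 31 = 45
Step 4: Q3 = 76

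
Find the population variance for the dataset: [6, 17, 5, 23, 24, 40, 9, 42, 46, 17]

206.09

Step 1: Compute the mean: (6 + 17 + 5 + 23 + 24 + 40 + 9 + 42 + 46 + 17) / 10 = 22.9
Step 2: Compute squared deviations from the mean:
  (6 - 22.9)^2 = 285.61
  (17 - 22.9)^2 = 34.81
  (5 - 22.9)^2 = 320.41
  (23 - 22.9)^2 = 0.01
  (24 - 22.9)^2 = 1.21
  (40 - 22.9)^2 = 292.41
  (9 - 22.9)^2 = 193.21
  (42 - 22.9)^2 = 364.81
  (46 - 22.9)^2 = 533.61
  (17 - 22.9)^2 = 34.81
Step 3: Sum of squared deviations = 2060.9
Step 4: Population variance = 2060.9 / 10 = 206.09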